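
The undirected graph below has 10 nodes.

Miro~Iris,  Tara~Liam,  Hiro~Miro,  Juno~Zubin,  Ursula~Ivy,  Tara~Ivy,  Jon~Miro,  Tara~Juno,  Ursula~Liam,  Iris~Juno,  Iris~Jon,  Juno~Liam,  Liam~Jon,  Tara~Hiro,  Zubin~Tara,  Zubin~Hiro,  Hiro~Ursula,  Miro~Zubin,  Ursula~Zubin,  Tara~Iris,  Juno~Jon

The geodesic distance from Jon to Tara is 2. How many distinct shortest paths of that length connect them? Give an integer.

The shortest distance is 2. The length-2 paths are: Jon–Iris–Tara; Jon–Juno–Tara; Jon–Liam–Tara.
That gives 3 distinct shortest paths.

3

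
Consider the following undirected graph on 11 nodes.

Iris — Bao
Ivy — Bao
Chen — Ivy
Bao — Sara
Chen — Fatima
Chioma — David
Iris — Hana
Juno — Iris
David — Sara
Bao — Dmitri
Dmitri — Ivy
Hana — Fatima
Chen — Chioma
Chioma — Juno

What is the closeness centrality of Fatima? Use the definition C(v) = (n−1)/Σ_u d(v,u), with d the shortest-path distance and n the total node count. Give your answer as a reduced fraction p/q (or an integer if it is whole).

Distances from Fatima: Bao:3, Chen:1, Chioma:2, David:3, Dmitri:3, Hana:1, Iris:2, Ivy:2, Juno:3, Sara:4. Sum = 24.
n = 11, so closeness = 10/24 = 5/12.

5/12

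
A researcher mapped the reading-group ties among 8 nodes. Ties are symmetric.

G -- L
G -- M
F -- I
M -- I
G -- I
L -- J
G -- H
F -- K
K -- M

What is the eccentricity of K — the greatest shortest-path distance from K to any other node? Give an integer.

4

Distances from K: F:1, G:2, H:3, I:2, J:4, L:3, M:1.
The largest is 4 (to J), so the eccentricity of K is 4.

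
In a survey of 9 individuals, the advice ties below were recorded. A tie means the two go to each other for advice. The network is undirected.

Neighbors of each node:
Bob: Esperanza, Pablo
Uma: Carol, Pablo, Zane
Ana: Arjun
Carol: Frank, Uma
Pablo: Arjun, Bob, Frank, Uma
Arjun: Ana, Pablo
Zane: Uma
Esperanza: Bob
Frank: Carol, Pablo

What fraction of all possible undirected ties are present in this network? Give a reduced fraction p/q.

There are 9 edges and 9 nodes, so the maximum possible is C(9,2) = 36.
Density = 9/36 = 1/4.

1/4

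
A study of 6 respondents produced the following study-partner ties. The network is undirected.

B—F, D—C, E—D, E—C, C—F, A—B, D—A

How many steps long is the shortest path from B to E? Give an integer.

One shortest route is B – F – C – E, which uses 3 edges, and at distance 2 from B we only reach {C, D}, which does not include E. So d(B,E) = 3.

3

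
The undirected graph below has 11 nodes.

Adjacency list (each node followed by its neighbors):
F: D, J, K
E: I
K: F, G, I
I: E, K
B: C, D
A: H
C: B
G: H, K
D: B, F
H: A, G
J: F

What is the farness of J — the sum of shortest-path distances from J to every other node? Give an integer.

31

Distances from J: A:5, B:3, C:4, D:2, E:4, F:1, G:3, H:4, I:3, K:2.
Sum = 5 + 3 + 4 + 2 + 4 + 1 + 3 + 4 + 3 + 2 = 31.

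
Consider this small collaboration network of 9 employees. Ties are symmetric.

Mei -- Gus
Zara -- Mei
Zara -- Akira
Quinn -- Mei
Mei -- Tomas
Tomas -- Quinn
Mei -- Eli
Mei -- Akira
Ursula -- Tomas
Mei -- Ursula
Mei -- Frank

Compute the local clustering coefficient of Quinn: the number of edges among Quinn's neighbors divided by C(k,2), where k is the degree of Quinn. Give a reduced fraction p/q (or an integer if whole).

1

Quinn's neighbors: Mei and Tomas (k = 2).
Possible neighbor pairs: C(2,2) = 1. Edges among them: Mei–Tomas → e = 1.
Clustering(Quinn) = 1/1.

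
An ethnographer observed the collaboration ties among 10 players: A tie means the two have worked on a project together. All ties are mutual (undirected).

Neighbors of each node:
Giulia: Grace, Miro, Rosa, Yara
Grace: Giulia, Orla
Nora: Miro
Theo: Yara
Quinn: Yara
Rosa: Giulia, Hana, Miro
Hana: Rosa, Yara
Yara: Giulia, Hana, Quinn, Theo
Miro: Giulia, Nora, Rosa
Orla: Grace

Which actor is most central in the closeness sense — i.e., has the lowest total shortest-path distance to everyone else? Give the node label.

Giulia

Farness (sum of distances to all others) for each node — Giulia:14, Grace:20, Hana:20, Miro:18, Nora:26, Orla:28, Quinn:24, Rosa:18, Theo:24, Yara:16.
The smallest farness is 14, for Giulia, so Giulia has the highest closeness.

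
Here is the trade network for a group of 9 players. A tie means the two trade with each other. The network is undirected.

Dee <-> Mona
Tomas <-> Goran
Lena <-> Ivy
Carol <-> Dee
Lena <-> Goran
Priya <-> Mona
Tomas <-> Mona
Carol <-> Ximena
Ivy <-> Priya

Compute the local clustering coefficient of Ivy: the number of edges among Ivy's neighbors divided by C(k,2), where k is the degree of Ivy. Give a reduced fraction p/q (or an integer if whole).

Ivy's neighbors: Lena and Priya (k = 2).
Possible neighbor pairs: C(2,2) = 1. Edges among them: none → e = 0.
Clustering(Ivy) = 0/1.

0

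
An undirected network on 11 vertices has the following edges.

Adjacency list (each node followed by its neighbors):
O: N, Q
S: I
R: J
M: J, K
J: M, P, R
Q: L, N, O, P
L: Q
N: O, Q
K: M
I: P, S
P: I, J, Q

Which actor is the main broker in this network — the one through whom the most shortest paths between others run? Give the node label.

Unnormalized betweenness of each node: I:9, J:23, K:0, L:0, M:9, N:0, O:0, P:32, Q:23, R:0, S:0.
P has the largest value, 32, making it the main broker — the node through which the most shortest paths run.

P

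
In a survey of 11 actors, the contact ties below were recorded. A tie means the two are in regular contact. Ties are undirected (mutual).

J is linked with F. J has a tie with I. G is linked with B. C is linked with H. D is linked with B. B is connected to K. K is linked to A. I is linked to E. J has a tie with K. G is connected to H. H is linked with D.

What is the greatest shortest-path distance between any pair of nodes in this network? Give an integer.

Eccentricity of each node (its greatest distance to any other): A:5, B:4, C:7, D:5, E:7, F:6, G:5, H:6, I:6, J:5, K:4.
The maximum eccentricity is 7, realized for instance by the pair E–C via E – I – J – K – B – G – H – C. So the diameter is 7.

7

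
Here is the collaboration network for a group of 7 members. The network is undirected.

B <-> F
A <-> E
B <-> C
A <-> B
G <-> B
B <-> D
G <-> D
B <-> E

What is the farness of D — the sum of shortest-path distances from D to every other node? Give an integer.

10

Distances from D: A:2, B:1, C:2, E:2, F:2, G:1.
Sum = 2 + 1 + 2 + 2 + 2 + 1 = 10.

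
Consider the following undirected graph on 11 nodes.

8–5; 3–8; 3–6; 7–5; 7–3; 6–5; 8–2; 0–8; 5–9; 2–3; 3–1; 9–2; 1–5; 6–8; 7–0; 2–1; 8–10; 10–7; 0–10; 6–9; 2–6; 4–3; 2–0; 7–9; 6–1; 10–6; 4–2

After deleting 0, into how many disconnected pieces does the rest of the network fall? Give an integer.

0's neighbors (2, 7, 8, and 10) remain reachable from one another through other ties, so the rest of the network stays in one piece.

1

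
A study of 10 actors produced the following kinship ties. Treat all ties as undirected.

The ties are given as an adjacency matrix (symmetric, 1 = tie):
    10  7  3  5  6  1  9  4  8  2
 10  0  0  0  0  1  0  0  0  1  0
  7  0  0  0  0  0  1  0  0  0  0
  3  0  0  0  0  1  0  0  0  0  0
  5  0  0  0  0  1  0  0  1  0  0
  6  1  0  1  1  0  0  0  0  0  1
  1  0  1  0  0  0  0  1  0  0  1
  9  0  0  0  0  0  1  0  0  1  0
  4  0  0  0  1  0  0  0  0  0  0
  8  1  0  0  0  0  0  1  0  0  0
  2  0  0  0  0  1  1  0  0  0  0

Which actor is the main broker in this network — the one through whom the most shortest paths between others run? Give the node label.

6

Unnormalized betweenness of each node: 1:23/2, 2:11, 3:0, 4:0, 5:8, 6:45/2, 7:0, 8:4, 9:7/2, 10:13/2.
6 has the largest value, 45/2, making it the main broker — the node through which the most shortest paths run.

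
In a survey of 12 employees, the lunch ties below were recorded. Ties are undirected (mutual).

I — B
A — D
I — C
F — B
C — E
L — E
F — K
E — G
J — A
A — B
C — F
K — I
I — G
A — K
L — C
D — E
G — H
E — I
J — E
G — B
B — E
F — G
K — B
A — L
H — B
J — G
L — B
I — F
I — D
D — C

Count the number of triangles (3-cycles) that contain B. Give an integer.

B's neighbors: A, E, F, G, H, I, K, and L.
Neighbor pairs that are themselves tied: B–A–K; B–A–L; B–E–G; B–E–I; B–E–L; B–F–G; B–F–I; B–F–K; B–G–H; B–G–I; B–I–K. Each forms one triangle with B, for 11 in total.

11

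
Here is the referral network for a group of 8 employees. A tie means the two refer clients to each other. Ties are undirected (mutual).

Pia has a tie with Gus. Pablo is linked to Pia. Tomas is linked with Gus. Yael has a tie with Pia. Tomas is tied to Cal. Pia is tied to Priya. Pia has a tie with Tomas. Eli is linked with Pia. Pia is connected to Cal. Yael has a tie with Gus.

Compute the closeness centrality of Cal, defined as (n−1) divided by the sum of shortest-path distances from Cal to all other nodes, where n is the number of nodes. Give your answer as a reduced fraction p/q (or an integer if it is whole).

Distances from Cal: Eli:2, Gus:2, Pablo:2, Pia:1, Priya:2, Tomas:1, Yael:2. Sum = 12.
n = 8, so closeness = 7/12.

7/12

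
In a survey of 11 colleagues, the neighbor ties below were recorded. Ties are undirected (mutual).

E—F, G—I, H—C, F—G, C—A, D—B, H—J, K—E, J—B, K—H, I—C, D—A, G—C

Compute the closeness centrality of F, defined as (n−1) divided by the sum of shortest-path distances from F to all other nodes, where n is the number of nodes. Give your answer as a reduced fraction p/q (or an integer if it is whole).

10/27

Distances from F: A:3, B:5, C:2, D:4, E:1, G:1, H:3, I:2, J:4, K:2. Sum = 27.
n = 11, so closeness = 10/27.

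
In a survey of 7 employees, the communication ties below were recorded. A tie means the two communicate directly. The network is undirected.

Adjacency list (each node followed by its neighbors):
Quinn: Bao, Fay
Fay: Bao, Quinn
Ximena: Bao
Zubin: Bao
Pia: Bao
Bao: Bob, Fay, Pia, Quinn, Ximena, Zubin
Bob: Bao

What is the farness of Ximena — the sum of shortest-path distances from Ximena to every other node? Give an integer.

11

Distances from Ximena: Bao:1, Bob:2, Fay:2, Pia:2, Quinn:2, Zubin:2.
Sum = 1 + 2 + 2 + 2 + 2 + 2 = 11.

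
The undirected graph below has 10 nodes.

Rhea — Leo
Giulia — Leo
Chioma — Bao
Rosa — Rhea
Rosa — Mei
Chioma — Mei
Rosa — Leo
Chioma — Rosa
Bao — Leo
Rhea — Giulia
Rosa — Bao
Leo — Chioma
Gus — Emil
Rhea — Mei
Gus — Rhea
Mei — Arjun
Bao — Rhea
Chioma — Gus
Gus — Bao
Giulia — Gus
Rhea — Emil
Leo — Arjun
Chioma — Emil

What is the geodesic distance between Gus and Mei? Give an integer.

One shortest route is Gus – Rhea – Mei, which uses 2 edges, and Gus and Mei are not directly tied, so nothing shorter exists. So d(Gus,Mei) = 2.

2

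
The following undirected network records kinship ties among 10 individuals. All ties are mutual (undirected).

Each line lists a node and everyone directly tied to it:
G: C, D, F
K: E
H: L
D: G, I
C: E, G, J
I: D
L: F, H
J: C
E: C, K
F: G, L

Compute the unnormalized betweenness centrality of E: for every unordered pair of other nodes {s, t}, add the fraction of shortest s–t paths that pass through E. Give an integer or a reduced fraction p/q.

8

Pairs whose geodesics pass through E — L–K: 1; F–K: 1; G–K: 1; C–K: 1; D–K: 1; J–K: 1; H–K: 1; I–K: 1.
All other pairs contribute 0.
Summing the contributions gives betweenness(E) = 8.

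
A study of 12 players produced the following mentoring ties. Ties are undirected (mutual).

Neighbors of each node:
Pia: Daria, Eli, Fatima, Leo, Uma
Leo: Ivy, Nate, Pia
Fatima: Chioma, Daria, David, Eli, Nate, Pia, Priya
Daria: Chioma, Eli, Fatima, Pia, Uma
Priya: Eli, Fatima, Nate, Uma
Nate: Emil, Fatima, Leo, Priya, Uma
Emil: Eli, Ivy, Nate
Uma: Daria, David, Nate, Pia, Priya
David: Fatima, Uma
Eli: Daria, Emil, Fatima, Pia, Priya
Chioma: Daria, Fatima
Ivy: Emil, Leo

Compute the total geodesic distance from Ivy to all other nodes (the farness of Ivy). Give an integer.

Distances from Ivy: Chioma:4, Daria:3, David:4, Eli:2, Emil:1, Fatima:3, Leo:1, Nate:2, Pia:2, Priya:3, Uma:3.
Sum = 4 + 3 + 4 + 2 + 1 + 3 + 1 + 2 + 2 + 3 + 3 = 28.

28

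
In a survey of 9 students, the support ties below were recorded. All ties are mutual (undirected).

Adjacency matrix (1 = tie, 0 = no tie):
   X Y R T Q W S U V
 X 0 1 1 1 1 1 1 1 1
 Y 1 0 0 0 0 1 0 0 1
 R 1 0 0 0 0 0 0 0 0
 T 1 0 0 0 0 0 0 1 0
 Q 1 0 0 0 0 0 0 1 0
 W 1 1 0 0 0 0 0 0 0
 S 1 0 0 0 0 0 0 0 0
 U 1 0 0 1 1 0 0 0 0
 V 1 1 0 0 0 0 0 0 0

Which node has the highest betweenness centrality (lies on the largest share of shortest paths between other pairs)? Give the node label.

X

Unnormalized betweenness of each node: Q:0, R:0, S:0, T:0, U:1/2, V:0, W:0, X:23, Y:1/2.
X has the largest value, 23, making it the main broker — the node through which the most shortest paths run.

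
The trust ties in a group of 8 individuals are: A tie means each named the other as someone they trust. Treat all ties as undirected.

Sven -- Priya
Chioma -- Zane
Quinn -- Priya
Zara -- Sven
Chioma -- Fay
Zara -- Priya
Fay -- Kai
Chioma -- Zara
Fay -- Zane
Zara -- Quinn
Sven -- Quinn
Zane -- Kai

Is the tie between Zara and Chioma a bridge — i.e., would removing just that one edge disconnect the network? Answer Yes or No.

Yes

Without the Zara–Chioma edge there is no alternate route between Zara and Chioma, so the network disconnects. It is a bridge.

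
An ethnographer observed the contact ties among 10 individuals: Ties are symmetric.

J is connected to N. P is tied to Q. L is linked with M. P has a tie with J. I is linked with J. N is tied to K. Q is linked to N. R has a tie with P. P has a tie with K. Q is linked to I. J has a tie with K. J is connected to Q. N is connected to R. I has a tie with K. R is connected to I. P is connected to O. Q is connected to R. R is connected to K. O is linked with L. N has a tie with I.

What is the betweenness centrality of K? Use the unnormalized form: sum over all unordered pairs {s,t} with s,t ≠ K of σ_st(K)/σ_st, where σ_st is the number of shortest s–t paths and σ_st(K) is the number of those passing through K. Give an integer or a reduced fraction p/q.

11/5

Pairs whose geodesics pass through K — N–P: 1/4; N–O: 1/4; N–L: 1/4; N–M: 1/4; P–I: 1/4; J–R: 1/5; I–O: 1/4; I–L: 1/4; I–M: 1/4.
All other pairs contribute 0.
Summing the contributions gives betweenness(K) = 11/5.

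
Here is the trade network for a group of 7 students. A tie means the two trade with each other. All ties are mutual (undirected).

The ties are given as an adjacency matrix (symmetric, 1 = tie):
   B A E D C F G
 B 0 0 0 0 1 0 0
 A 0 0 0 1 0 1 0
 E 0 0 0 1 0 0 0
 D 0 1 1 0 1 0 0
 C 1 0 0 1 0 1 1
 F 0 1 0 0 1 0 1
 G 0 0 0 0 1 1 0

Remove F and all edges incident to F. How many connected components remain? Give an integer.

F's neighbors (A, C, and G) remain reachable from one another through other ties, so the rest of the network stays in one piece.

1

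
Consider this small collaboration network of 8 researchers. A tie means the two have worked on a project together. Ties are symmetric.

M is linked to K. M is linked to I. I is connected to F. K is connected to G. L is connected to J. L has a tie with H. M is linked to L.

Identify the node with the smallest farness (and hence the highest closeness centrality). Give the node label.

Farness (sum of distances to all others) for each node — F:21, G:21, H:19, I:15, J:19, K:15, L:13, M:11.
The smallest farness is 11, for M, so M has the highest closeness.

M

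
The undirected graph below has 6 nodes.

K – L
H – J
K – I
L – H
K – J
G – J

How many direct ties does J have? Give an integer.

3

J is directly tied to G, H, and K. That is 3 neighbors, so the degree of J is 3.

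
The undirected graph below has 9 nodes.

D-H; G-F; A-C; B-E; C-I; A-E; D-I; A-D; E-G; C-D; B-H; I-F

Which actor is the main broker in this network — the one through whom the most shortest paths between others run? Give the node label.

Unnormalized betweenness of each node: A:25/6, B:2, C:7/6, D:20/3, E:41/6, F:7/3, G:8/3, H:5/2, I:14/3.
E has the largest value, 41/6, making it the main broker — the node through which the most shortest paths run.

E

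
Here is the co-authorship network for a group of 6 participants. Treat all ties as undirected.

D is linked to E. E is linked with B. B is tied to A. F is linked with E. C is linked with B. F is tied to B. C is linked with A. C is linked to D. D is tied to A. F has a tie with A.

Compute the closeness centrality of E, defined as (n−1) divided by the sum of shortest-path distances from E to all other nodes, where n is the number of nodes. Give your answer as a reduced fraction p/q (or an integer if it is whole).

5/7

Distances from E: A:2, B:1, C:2, D:1, F:1. Sum = 7.
n = 6, so closeness = 5/7.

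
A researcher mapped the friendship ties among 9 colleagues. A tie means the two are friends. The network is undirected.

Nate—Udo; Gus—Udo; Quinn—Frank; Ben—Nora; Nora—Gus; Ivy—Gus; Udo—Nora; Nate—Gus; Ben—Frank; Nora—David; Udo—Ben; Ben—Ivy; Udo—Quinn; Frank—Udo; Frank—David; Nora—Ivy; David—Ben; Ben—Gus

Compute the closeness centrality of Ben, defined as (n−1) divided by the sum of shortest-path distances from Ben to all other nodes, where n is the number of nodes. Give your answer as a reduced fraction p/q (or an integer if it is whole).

Distances from Ben: David:1, Frank:1, Gus:1, Ivy:1, Nate:2, Nora:1, Quinn:2, Udo:1. Sum = 10.
n = 9, so closeness = 8/10 = 4/5.

4/5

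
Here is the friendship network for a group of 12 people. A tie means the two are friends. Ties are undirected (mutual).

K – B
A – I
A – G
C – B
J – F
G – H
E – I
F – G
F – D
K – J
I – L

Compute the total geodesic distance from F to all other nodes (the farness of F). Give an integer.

Distances from F: A:2, B:3, C:4, D:1, E:4, G:1, H:2, I:3, J:1, K:2, L:4.
Sum = 2 + 3 + 4 + 1 + 4 + 1 + 2 + 3 + 1 + 2 + 4 = 27.

27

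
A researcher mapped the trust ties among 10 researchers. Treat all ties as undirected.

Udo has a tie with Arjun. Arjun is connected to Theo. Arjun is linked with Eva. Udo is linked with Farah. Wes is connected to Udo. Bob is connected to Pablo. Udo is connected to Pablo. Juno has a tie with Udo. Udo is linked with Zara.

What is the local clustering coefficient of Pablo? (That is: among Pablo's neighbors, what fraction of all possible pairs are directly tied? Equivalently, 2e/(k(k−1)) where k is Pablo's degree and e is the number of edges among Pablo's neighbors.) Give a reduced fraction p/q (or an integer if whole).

0

Pablo's neighbors: Bob and Udo (k = 2).
Possible neighbor pairs: C(2,2) = 1. Edges among them: none → e = 0.
Clustering(Pablo) = 0/1.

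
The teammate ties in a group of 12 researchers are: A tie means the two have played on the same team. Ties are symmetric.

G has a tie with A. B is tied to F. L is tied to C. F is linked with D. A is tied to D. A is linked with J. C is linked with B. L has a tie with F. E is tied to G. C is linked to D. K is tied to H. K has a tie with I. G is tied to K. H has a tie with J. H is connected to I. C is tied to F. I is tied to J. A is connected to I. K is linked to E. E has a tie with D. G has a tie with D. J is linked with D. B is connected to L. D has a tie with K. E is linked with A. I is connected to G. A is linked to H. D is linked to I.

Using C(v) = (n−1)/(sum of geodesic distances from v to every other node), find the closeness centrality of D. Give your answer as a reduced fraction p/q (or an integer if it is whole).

11/14

Distances from D: A:1, B:2, C:1, E:1, F:1, G:1, H:2, I:1, J:1, K:1, L:2. Sum = 14.
n = 12, so closeness = 11/14.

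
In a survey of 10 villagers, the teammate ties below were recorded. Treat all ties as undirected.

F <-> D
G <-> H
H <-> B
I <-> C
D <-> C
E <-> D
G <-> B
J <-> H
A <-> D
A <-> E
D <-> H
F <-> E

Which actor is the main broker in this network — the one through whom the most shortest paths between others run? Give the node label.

D

Unnormalized betweenness of each node: A:0, B:0, C:8, D:53/2, E:1/2, F:0, G:0, H:20, I:0, J:0.
D has the largest value, 53/2, making it the main broker — the node through which the most shortest paths run.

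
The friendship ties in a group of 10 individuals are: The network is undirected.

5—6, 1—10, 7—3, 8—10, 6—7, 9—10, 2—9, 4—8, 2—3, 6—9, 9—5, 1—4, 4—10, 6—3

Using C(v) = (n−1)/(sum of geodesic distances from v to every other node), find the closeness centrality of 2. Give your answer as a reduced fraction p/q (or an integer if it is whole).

9/19

Distances from 2: 1:3, 3:1, 4:3, 5:2, 6:2, 7:2, 8:3, 9:1, 10:2. Sum = 19.
n = 10, so closeness = 9/19.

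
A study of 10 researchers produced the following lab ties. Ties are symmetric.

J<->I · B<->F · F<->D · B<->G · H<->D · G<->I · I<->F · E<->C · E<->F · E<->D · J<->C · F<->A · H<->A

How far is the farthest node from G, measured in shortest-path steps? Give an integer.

4

Distances from G: A:3, B:1, C:3, D:3, E:3, F:2, H:4, I:1, J:2.
The largest is 4 (to H), so the eccentricity of G is 4.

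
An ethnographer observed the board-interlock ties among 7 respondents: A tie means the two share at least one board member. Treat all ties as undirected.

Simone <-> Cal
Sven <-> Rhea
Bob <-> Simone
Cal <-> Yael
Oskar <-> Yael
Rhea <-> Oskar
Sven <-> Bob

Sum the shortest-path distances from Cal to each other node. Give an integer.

12

Distances from Cal: Bob:2, Oskar:2, Rhea:3, Simone:1, Sven:3, Yael:1.
Sum = 2 + 2 + 3 + 1 + 3 + 1 = 12.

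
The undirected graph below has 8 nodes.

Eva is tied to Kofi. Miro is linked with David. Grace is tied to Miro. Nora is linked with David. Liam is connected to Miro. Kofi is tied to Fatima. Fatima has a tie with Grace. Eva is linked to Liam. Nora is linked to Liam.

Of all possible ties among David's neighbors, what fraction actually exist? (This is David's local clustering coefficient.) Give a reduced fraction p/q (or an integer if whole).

0

David's neighbors: Miro and Nora (k = 2).
Possible neighbor pairs: C(2,2) = 1. Edges among them: none → e = 0.
Clustering(David) = 0/1.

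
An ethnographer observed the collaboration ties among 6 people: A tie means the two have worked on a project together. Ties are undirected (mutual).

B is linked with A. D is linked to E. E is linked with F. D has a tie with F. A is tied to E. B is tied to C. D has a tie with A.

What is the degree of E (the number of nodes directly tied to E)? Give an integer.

E is directly tied to A, D, and F. That is 3 neighbors, so the degree of E is 3.

3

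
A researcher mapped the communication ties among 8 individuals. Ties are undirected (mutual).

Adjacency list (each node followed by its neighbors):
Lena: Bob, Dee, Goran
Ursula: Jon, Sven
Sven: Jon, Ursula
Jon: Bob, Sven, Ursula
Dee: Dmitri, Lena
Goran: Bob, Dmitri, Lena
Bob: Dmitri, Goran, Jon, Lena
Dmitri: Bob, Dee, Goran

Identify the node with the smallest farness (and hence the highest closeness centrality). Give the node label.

Farness (sum of distances to all others) for each node — Bob:10, Dee:17, Dmitri:13, Goran:13, Jon:12, Lena:13, Sven:17, Ursula:17.
The smallest farness is 10, for Bob, so Bob has the highest closeness.

Bob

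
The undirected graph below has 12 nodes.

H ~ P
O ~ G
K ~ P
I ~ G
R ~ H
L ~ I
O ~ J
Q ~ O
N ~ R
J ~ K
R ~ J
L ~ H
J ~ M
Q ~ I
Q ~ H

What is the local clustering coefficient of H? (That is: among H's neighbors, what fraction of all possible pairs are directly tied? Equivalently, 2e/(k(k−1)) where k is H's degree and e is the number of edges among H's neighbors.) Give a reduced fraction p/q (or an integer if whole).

0

H's neighbors: L, P, Q, and R (k = 4).
Possible neighbor pairs: C(4,2) = 6. Edges among them: none → e = 0.
Clustering(H) = 0/6 = 0.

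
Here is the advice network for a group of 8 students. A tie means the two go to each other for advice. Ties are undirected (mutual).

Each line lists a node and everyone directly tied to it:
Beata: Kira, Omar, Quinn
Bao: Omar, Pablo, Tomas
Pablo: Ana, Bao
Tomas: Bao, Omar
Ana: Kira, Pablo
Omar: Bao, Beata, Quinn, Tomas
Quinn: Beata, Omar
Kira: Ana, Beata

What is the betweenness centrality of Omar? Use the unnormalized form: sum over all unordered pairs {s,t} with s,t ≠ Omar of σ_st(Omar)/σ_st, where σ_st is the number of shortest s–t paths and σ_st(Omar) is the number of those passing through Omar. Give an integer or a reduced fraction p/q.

7

Pairs whose geodesics pass through Omar — Pablo–Quinn: 1; Pablo–Beata: 1/2; Bao–Quinn: 1; Bao–Beata: 1; Bao–Kira: 1/2; Tomas–Quinn: 1; Tomas–Beata: 1; Tomas–Kira: 1.
All other pairs contribute 0.
Summing the contributions gives betweenness(Omar) = 7.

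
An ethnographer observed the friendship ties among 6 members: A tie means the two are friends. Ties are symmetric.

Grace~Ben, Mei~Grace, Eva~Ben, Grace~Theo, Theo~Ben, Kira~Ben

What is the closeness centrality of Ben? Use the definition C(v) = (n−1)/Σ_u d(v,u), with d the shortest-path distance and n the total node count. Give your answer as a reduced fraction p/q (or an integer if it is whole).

5/6

Distances from Ben: Eva:1, Grace:1, Kira:1, Mei:2, Theo:1. Sum = 6.
n = 6, so closeness = 5/6.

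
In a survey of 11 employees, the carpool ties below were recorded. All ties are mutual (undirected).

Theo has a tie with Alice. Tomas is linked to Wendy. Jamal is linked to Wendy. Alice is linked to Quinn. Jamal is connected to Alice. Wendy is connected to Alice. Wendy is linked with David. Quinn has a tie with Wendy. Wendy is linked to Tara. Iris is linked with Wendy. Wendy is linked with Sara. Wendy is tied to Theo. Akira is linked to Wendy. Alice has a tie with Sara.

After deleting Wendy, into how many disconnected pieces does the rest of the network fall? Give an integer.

Without Wendy, the remaining ties split the others into: {Akira}; {David}; {Alice, Jamal, Quinn, Sara, Theo}; {Tomas}; {Iris}; {Tara}.
That's 6 separate components.

6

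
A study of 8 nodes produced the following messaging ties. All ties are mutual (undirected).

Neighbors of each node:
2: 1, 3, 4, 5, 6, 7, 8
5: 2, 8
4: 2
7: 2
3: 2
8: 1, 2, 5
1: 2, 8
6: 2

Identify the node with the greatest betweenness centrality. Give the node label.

Unnormalized betweenness of each node: 1:0, 2:37/2, 3:0, 4:0, 5:0, 6:0, 7:0, 8:1/2.
2 has the largest value, 37/2, making it the main broker — the node through which the most shortest paths run.

2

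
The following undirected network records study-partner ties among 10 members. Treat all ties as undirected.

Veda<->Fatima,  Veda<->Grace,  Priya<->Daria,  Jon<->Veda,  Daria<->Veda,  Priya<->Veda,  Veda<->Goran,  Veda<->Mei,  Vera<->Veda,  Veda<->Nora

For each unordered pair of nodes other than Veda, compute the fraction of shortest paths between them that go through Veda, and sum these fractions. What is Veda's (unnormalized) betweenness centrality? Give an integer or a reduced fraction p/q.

Pairs whose geodesics pass through Veda — Fatima–Mei: 1; Fatima–Priya: 1; Fatima–Nora: 1; Fatima–Vera: 1; Fatima–Jon: 1; Fatima–Daria: 1; Fatima–Grace: 1; Fatima–Goran: 1; Mei–Priya: 1; Mei–Nora: 1; Mei–Vera: 1; Mei–Jon: 1; Mei–Daria: 1; Mei–Grace: 1 … (+21 more pairs).
All other pairs contribute 0.
Summing the contributions gives betweenness(Veda) = 35.

35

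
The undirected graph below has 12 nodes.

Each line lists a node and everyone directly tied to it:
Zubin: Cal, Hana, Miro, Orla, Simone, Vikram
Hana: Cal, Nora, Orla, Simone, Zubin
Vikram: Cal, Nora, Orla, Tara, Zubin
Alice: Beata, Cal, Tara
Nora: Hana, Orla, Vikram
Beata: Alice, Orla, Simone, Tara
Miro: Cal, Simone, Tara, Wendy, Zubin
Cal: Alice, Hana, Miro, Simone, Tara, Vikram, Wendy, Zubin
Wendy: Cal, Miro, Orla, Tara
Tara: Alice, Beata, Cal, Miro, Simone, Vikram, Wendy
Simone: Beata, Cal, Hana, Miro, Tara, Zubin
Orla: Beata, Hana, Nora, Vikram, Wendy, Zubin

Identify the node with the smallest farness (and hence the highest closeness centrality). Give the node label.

Farness (sum of distances to all others) for each node — Alice:20, Beata:18, Cal:14, Hana:17, Miro:18, Nora:21, Orla:16, Simone:16, Tara:15, Vikram:17, Wendy:18, Zubin:16.
The smallest farness is 14, for Cal, so Cal has the highest closeness.

Cal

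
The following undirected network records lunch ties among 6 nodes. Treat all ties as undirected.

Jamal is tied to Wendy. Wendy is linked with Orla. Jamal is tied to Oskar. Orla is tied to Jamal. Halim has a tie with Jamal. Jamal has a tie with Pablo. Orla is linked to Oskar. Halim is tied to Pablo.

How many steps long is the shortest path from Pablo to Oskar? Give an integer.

2

One shortest route is Pablo – Jamal – Oskar, which uses 2 edges, and Pablo and Oskar are not directly tied, so nothing shorter exists. So d(Pablo,Oskar) = 2.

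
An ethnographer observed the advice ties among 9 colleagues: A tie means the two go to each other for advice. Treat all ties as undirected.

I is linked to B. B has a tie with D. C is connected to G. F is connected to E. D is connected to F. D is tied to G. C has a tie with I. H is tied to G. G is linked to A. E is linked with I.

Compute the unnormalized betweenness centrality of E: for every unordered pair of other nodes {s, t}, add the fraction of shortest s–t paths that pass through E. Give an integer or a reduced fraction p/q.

3/2

Pairs whose geodesics pass through E — F–C: 1/2; F–I: 1.
All other pairs contribute 0.
Summing the contributions gives betweenness(E) = 3/2.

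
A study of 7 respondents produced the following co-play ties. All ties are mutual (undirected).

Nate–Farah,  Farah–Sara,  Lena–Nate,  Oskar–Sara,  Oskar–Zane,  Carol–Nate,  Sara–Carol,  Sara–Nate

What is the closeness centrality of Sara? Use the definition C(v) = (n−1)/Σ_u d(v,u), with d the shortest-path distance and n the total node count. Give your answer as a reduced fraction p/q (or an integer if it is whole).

3/4

Distances from Sara: Carol:1, Farah:1, Lena:2, Nate:1, Oskar:1, Zane:2. Sum = 8.
n = 7, so closeness = 6/8 = 3/4.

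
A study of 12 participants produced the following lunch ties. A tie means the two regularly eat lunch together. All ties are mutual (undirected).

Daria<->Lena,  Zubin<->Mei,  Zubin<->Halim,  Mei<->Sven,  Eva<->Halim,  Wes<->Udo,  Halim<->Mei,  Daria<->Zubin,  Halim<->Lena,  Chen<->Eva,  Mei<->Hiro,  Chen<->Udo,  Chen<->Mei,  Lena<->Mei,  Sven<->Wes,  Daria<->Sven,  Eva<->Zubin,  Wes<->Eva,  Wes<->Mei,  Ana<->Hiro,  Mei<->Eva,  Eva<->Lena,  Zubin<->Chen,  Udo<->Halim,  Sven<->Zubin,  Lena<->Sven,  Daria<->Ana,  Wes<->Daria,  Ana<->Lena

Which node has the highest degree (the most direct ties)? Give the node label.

Mei

Degrees — Ana:3, Chen:4, Daria:5, Eva:6, Halim:5, Hiro:2, Lena:6, Mei:8, Sven:5, Udo:3, Wes:5, Zubin:6.
The maximum is 8, attained only by Mei.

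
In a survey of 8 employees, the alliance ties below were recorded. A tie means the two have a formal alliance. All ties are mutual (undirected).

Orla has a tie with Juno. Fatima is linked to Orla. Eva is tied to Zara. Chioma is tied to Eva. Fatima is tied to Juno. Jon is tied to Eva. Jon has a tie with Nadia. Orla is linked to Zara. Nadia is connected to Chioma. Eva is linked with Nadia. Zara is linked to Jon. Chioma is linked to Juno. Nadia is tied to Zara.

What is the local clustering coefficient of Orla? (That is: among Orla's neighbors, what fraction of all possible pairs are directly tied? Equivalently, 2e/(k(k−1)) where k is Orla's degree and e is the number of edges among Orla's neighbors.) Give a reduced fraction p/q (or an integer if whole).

1/3

Orla's neighbors: Fatima, Juno, and Zara (k = 3).
Possible neighbor pairs: C(3,2) = 3. Edges among them: Fatima–Juno → e = 1.
Clustering(Orla) = 1/3.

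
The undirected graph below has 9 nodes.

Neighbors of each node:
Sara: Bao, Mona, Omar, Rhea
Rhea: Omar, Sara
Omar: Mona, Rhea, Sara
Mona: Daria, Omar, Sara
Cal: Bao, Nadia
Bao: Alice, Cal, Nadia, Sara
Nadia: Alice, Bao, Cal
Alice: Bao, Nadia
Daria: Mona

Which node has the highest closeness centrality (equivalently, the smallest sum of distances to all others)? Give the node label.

Sara

Farness (sum of distances to all others) for each node — Alice:19, Bao:13, Cal:19, Daria:23, Mona:16, Nadia:18, Omar:16, Rhea:18, Sara:12.
The smallest farness is 12, for Sara, so Sara has the highest closeness.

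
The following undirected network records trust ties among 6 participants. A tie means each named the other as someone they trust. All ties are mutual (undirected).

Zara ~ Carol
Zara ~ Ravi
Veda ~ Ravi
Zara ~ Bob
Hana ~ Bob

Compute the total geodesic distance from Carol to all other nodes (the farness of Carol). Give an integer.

11

Distances from Carol: Bob:2, Hana:3, Ravi:2, Veda:3, Zara:1.
Sum = 2 + 3 + 2 + 3 + 1 = 11.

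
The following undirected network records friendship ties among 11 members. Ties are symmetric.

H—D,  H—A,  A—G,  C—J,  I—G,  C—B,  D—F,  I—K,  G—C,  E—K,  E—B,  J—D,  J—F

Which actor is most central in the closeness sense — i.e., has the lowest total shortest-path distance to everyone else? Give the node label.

C

Farness (sum of distances to all others) for each node — A:24, B:24, C:19, D:26, E:29, F:28, G:20, H:27, I:25, J:22, K:30.
The smallest farness is 19, for C, so C has the highest closeness.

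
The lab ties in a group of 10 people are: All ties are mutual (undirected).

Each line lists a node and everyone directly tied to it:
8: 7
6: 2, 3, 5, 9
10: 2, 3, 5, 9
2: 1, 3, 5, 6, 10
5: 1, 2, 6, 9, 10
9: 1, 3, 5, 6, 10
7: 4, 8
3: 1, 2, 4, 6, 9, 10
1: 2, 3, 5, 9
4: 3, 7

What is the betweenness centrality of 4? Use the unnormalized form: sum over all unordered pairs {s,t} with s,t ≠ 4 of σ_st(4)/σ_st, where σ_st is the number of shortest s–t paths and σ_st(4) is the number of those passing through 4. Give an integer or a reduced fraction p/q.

Pairs whose geodesics pass through 4 — 5–8: 5/5; 5–7: 5/5; 10–8: 1; 10–7: 1; 3–8: 1; 3–7: 1; 2–8: 1; 2–7: 1; 9–8: 1; 9–7: 1; 6–8: 1; 6–7: 1; 1–8: 1; 1–7: 1.
All other pairs contribute 0.
Summing the contributions gives betweenness(4) = 14.

14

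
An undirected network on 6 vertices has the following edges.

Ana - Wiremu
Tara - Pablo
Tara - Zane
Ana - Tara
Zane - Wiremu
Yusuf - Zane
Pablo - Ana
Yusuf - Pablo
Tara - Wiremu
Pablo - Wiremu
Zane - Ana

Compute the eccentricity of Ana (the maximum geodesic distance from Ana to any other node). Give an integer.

Distances from Ana: Pablo:1, Tara:1, Wiremu:1, Yusuf:2, Zane:1.
The largest is 2 (to Yusuf), so the eccentricity of Ana is 2.

2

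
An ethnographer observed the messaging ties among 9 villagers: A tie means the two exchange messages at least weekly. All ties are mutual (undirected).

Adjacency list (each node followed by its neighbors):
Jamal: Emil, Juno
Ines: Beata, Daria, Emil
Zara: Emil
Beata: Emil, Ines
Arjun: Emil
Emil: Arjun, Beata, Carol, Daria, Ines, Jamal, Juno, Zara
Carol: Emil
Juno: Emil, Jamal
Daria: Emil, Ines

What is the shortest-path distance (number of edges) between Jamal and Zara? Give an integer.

One shortest route is Jamal – Emil – Zara, which uses 2 edges, and Jamal and Zara are not directly tied, so nothing shorter exists. So d(Jamal,Zara) = 2.

2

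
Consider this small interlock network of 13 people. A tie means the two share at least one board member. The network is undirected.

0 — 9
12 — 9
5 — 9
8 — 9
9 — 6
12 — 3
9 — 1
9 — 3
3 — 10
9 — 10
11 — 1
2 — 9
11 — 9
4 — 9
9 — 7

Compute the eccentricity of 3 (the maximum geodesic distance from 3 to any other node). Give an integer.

2

Distances from 3: 0:2, 1:2, 2:2, 4:2, 5:2, 6:2, 7:2, 8:2, 9:1, 10:1, 11:2, 12:1.
The largest is 2 (to 0, 7, 2, 5, 4, 1, 11, 6, and 8), so the eccentricity of 3 is 2.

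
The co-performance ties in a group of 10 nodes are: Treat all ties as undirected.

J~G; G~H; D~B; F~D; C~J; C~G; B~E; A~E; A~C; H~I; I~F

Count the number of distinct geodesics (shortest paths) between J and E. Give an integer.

1

The shortest distance is 3, and the only length-3 path is J–C–A–E. So there is exactly 1 shortest path.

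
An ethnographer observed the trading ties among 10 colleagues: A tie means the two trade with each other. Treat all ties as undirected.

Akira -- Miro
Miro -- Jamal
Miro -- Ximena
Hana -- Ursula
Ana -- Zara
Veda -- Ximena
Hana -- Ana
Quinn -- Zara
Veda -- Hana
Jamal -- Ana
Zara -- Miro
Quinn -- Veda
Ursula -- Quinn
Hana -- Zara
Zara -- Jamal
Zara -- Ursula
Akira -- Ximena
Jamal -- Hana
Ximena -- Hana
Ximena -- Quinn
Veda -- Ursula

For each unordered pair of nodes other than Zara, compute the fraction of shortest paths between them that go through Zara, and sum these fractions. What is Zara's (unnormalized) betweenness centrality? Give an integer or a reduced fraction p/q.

Pairs whose geodesics pass through Zara — Quinn–Miro: 1/2; Quinn–Ana: 1; Quinn–Hana: 1/4; Quinn–Jamal: 1; Miro–Ana: 1/2; Miro–Hana: 1/3; Miro–Ursula: 1; Ana–Akira: 1/3; Ana–Ursula: 1/2; Akira–Ursula: 1/4; Ursula–Jamal: 1/2.
All other pairs contribute 0.
Summing the contributions gives betweenness(Zara) = 37/6.

37/6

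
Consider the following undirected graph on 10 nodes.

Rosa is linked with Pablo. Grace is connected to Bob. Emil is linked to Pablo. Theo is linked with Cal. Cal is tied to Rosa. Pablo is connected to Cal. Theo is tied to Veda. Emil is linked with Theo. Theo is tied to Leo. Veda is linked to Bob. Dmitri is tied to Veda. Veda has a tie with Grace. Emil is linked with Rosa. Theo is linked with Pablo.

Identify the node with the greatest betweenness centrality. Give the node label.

Unnormalized betweenness of each node: Bob:0, Cal:2, Dmitri:0, Emil:2, Grace:0, Leo:0, Pablo:7/3, Rosa:1/3, Theo:73/3, Veda:20.
Theo has the largest value, 73/3, making it the main broker — the node through which the most shortest paths run.

Theo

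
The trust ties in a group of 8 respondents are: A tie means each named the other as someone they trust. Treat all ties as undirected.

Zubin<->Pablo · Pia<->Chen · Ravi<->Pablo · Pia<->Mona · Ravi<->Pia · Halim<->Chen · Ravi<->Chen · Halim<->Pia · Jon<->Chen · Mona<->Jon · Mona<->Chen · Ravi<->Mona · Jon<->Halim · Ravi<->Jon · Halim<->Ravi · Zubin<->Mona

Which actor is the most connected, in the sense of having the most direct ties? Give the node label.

Degrees — Chen:5, Halim:4, Jon:4, Mona:5, Pablo:2, Pia:4, Ravi:6, Zubin:2.
The maximum is 6, attained only by Ravi.

Ravi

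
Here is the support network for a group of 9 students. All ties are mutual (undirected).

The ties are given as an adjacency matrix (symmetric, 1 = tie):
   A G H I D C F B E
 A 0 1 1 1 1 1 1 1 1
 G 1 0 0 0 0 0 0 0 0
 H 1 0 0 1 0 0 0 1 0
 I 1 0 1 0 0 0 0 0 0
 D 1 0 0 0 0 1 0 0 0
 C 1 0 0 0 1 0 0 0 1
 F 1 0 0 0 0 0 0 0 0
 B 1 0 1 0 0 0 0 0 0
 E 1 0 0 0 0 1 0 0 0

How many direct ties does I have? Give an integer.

I is directly tied to A and H. That is 2 neighbors, so the degree of I is 2.

2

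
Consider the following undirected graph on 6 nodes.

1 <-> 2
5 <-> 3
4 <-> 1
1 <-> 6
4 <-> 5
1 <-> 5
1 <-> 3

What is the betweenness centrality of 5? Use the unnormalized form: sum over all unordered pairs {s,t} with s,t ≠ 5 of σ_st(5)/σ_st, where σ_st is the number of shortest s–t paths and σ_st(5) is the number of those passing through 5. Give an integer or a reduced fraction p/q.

Pairs whose geodesics pass through 5 — 3–4: 1/2.
All other pairs contribute 0.
Summing the contributions gives betweenness(5) = 1/2.

1/2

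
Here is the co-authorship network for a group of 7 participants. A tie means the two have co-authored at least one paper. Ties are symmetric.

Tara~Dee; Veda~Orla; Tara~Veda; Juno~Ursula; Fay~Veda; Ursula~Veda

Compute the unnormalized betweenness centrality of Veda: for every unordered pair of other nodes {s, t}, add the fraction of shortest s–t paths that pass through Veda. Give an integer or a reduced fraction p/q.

Pairs whose geodesics pass through Veda — Juno–Orla: 1; Juno–Fay: 1; Juno–Dee: 1; Juno–Tara: 1; Orla–Fay: 1; Orla–Dee: 1; Orla–Tara: 1; Orla–Ursula: 1; Fay–Dee: 1; Fay–Tara: 1; Fay–Ursula: 1; Dee–Ursula: 1; Tara–Ursula: 1.
All other pairs contribute 0.
Summing the contributions gives betweenness(Veda) = 13.

13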